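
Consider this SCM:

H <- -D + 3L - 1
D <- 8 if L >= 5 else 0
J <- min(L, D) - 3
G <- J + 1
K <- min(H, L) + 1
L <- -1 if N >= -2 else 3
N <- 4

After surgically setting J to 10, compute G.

11

Intervening sets J = 10 and removes its equation (J <- min(L, D) - 3).
G = J + 1  [with J=10]  = 11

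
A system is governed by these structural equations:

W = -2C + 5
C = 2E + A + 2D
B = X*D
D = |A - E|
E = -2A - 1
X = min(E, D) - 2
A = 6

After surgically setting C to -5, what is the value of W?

15

The intervention breaks the incoming arrows to C: C = 2E + A + 2D no longer applies, and C = -5.
W = -2C + 5  [with C=-5]  = 15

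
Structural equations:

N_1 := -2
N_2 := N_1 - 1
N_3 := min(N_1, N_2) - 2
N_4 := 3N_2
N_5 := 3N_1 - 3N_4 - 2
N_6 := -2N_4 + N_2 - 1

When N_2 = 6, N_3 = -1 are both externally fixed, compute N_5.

-62

Under do(N_2 = 6, N_3 = -1), each intervened variable's structural equation is replaced by its fixed value.
N_4 = 3N_2  [with N_2=6]  = 18
N_5 = 3N_1 - 3N_4 - 2  [with N_1=-2, N_4=18]  = -62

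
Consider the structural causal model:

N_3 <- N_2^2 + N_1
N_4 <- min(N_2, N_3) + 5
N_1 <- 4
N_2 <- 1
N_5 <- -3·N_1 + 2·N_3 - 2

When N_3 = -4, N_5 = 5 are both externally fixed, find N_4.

The joint intervention fixes N_3 = -4, N_5 = 5, removing each variable's own equation.
N_4 = min(N_2, N_3) + 5  [with N_2=1, N_3=-4]  = 1

1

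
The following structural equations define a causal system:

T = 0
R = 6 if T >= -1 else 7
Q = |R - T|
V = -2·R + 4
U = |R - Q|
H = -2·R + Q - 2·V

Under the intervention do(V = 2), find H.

Under do(V=2), the mechanism V = -2·R + 4 is discarded; V is fixed at 2.
R = 6 if T >= -1 else 7  [with T=0]  = 6
Q = |R - T|  [with R=6, T=0]  = 6
H = -2·R + Q - 2·V  [with R=6, Q=6, V=2]  = -10

-10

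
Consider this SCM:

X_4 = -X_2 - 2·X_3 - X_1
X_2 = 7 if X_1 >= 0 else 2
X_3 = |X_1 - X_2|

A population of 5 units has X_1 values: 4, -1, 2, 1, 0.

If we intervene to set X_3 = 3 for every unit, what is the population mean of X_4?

-13.2

do(X_3=3) breaks X_3's dependence on X_1. With X_3=3 fixed, X_4 across the units is -17, -7, -15, -14, -13, mean -13.2.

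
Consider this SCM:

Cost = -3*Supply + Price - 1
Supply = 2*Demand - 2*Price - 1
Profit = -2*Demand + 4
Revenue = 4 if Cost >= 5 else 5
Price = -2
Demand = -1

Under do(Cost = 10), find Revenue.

4

Intervening sets Cost = 10 and removes its equation (Cost = -3*Supply + Price - 1).
Revenue = 4 if Cost >= 5 else 5  [with Cost=10]  = 4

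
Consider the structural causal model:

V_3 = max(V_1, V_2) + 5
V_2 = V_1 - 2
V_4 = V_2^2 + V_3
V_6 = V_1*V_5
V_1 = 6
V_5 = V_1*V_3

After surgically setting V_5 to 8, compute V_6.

The intervention breaks the incoming arrows to V_5: V_5 = V_1*V_3 no longer applies, and V_5 = 8.
V_6 = V_1*V_5  [with V_1=6, V_5=8]  = 48

48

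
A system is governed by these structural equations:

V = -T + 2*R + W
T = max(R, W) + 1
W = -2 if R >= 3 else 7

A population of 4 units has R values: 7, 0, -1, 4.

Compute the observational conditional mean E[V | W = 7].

E[V|W=7] averages over only the 2 units with W=7 (R = 0, -1): V = -1, -3, mean -2.

-2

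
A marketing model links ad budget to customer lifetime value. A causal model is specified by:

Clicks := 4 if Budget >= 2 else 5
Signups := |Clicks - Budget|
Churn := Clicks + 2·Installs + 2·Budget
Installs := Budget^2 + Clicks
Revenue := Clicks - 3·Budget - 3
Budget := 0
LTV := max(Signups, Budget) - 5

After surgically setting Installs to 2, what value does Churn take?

9

do(Installs=2) replaces the equation Installs := Budget^2 + Clicks with the constant Installs = 2.
Clicks = 4 if Budget >= 2 else 5  [with Budget=0]  = 5
Churn = Clicks + 2·Installs + 2·Budget  [with Clicks=5, Installs=2, Budget=0]  = 9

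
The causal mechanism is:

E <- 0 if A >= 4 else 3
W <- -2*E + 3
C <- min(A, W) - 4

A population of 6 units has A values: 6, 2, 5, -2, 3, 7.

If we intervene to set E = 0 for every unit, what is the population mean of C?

Under do(E=0), E's equation is replaced by E=0 for every unit. Per-unit C: -1, -2, -1, -6, -1, -1. Mean = -2.

-2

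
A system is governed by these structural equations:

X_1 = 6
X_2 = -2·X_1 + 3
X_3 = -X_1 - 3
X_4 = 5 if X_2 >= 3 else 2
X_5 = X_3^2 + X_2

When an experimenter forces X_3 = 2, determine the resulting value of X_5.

do(X_3=2) replaces the equation X_3 = -X_1 - 3 with the constant X_3 = 2.
X_2 = -2·X_1 + 3  [with X_1=6]  = -9
X_5 = X_3^2 + X_2  [with X_3=2, X_2=-9]  = -5

-5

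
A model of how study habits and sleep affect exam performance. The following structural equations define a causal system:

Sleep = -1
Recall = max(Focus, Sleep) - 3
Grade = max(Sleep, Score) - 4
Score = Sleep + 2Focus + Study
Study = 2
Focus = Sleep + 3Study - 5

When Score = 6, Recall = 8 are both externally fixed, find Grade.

2

The joint intervention fixes Score = 6, Recall = 8, removing each variable's own equation.
Grade = max(Sleep, Score) - 4  [with Sleep=-1, Score=6]  = 2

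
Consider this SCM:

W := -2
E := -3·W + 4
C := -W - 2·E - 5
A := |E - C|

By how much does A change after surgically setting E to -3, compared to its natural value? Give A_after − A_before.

Under do(E=-3), the mechanism E := -3·W + 4 is discarded; E is fixed at -3.
C = -W - 2·E - 5  [with W=-2, E=-3]  = 3
A = |E - C|  [with E=-3, C=3]  = 6
Without intervention: E = -3·W + 4  [with W=-2]  = 10; C = -W - 2·E - 5  [with W=-2, E=10]  = -23; A = |E - C|  [with E=10, C=-23]  = 33.
Change = 6 − 33 = -27.

-27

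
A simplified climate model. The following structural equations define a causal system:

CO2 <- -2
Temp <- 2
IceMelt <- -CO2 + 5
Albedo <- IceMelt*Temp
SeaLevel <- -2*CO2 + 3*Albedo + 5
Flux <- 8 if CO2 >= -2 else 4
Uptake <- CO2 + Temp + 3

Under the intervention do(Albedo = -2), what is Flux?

8

Under do(Albedo=-2), the mechanism Albedo <- IceMelt*Temp is discarded; Albedo is fixed at -2.
Since Flux is not a descendant of the intervened variable, it is unaffected.
Flux = 8 if CO2 >= -2 else 4  [with CO2=-2]  = 8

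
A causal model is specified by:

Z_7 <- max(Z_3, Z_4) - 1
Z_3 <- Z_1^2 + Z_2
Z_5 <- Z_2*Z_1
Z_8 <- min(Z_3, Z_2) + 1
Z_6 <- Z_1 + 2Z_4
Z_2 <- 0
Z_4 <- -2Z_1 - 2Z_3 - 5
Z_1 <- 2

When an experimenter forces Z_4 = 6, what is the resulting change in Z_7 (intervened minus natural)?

The intervention breaks the incoming arrows to Z_4: Z_4 <- -2Z_1 - 2Z_3 - 5 no longer applies, and Z_4 = 6.
Z_3 = Z_1^2 + Z_2  [with Z_1=2, Z_2=0]  = 4
Z_7 = max(Z_3, Z_4) - 1  [with Z_3=4, Z_4=6]  = 5
Without intervention: Z_3 = Z_1^2 + Z_2  [with Z_1=2, Z_2=0]  = 4; Z_4 = -2Z_1 - 2Z_3 - 5  [with Z_1=2, Z_3=4]  = -17; Z_7 = max(Z_3, Z_4) - 1  [with Z_3=4, Z_4=-17]  = 3.
Change = 5 − 3 = 2.

2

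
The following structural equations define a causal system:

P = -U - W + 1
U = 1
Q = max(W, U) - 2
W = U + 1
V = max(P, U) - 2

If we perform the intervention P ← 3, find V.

Intervening sets P = 3 and removes its equation (P = -U - W + 1).
V = max(P, U) - 2  [with P=3, U=1]  = 1

1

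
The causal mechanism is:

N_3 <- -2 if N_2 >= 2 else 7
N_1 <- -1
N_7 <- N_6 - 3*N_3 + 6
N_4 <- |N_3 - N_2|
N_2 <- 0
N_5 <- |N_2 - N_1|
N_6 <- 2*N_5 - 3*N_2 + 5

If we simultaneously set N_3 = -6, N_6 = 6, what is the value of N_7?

30

Under do(N_3 = -6, N_6 = 6), each intervened variable's structural equation is replaced by its fixed value.
N_7 = N_6 - 3*N_3 + 6  [with N_6=6, N_3=-6]  = 30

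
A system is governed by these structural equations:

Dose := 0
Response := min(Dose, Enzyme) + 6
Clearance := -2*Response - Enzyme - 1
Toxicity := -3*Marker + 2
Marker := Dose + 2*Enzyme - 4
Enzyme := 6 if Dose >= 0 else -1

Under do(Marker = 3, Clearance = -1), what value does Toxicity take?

The joint intervention fixes Marker = 3, Clearance = -1, removing each variable's own equation.
Toxicity = -3*Marker + 2  [with Marker=3]  = -7

-7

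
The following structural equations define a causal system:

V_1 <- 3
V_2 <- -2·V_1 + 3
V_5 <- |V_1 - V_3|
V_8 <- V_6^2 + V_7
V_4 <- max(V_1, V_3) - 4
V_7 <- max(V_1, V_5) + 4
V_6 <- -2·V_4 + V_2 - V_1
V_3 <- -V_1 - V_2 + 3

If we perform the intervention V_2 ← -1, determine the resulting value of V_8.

11

do(V_2=-1) replaces the equation V_2 <- -2·V_1 + 3 with the constant V_2 = -1.
V_3 = -V_1 - V_2 + 3  [with V_1=3, V_2=-1]  = 1
V_4 = max(V_1, V_3) - 4  [with V_1=3, V_3=1]  = -1
V_5 = |V_1 - V_3|  [with V_1=3, V_3=1]  = 2
V_6 = -2·V_4 + V_2 - V_1  [with V_4=-1, V_2=-1, V_1=3]  = -2
V_7 = max(V_1, V_5) + 4  [with V_1=3, V_5=2]  = 7
V_8 = V_6^2 + V_7  [with V_6=-2, V_7=7]  = 11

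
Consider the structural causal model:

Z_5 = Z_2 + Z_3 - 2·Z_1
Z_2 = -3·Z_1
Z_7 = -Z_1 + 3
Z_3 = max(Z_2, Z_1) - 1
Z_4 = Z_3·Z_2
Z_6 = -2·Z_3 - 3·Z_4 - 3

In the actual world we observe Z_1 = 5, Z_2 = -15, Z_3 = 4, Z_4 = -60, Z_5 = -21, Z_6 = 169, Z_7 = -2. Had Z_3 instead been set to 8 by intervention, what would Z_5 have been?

do(Z_3=8) replaces the equation Z_3 = max(Z_2, Z_1) - 1 with the constant Z_3 = 8.
Z_2 = -3·Z_1  [with Z_1=5]  = -15
Z_5 = Z_2 + Z_3 - 2·Z_1  [with Z_2=-15, Z_3=8, Z_1=5]  = -17

-17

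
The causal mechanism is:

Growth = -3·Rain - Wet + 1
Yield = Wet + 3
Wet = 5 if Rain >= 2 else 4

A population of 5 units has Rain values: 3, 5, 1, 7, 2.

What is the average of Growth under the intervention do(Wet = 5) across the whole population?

-14.8

do(Wet=5) breaks Wet's dependence on Rain. With Wet=5 fixed, Growth across the units is -13, -19, -7, -25, -10, mean -14.8.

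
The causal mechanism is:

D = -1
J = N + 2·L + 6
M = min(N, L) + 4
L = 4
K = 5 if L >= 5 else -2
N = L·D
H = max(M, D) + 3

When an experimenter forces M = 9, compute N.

-4

Under do(M=9), the mechanism M = min(N, L) + 4 is discarded; M is fixed at 9.
Since N is not a descendant of the intervened variable, it is unaffected.
N = L·D  [with L=4, D=-1]  = -4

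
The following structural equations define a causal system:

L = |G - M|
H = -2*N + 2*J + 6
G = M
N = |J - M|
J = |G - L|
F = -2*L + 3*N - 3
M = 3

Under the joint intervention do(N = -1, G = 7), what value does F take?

-14

Setting N = -1, G = 7 by intervention discards those variables' equations.
L = |G - M|  [with G=7, M=3]  = 4
F = -2*L + 3*N - 3  [with L=4, N=-1]  = -14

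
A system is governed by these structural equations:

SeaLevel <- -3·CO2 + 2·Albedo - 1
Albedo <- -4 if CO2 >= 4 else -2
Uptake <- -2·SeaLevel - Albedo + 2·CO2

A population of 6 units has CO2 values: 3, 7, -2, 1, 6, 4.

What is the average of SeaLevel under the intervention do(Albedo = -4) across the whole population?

-18.5

The intervention sets Albedo=-4 in all 6 units regardless of CO2. Recomputing SeaLevel per unit gives -18, -30, -3, -12, -27, -21; average -18.5.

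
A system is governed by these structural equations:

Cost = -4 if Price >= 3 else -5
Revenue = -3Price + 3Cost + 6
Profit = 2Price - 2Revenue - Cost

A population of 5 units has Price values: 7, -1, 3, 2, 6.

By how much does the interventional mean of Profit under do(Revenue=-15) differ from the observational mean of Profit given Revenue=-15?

1.7

Under do(Revenue=-15), Revenue's equation is replaced by Revenue=-15 for every unit. Per-unit Profit: 48, 33, 40, 39, 46. Mean = 41.2.
E[Profit|Revenue=-15] averages over only the 2 units with Revenue=-15 (Price = 3, 2): Profit = 40, 39, mean 39.5.
Difference = 41.2 − 39.5 = 1.7.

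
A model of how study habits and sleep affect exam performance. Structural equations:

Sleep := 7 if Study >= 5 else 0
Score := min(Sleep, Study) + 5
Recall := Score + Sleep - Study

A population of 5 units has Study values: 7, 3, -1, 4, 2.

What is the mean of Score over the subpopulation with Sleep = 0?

Observing Sleep=0 restricts to units where Sleep's equation naturally yields 0: Study ∈ {3, -1, 4, 2}. In that subpopulation Score = 5, 4, 5, 5, mean 4.75.

4.75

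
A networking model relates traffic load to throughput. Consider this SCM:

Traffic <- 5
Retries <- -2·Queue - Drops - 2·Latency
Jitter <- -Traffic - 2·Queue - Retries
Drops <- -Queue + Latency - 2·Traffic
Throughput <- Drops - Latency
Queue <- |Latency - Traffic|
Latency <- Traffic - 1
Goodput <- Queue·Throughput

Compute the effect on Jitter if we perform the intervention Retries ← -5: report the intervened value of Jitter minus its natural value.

The intervention breaks the incoming arrows to Retries: Retries <- -2·Queue - Drops - 2·Latency no longer applies, and Retries = -5.
Latency = Traffic - 1  [with Traffic=5]  = 4
Queue = |Latency - Traffic|  [with Latency=4, Traffic=5]  = 1
Jitter = -Traffic - 2·Queue - Retries  [with Traffic=5, Queue=1, Retries=-5]  = -2
Without intervention: Latency = Traffic - 1  [with Traffic=5]  = 4; Queue = |Latency - Traffic|  [with Latency=4, Traffic=5]  = 1; Drops = -Queue + Latency - 2·Traffic  [with Queue=1, Latency=4, Traffic=5]  = -7; Retries = -2·Queue - Drops - 2·Latency  [with Queue=1, Drops=-7, Latency=4]  = -3; Jitter = -Traffic - 2·Queue - Retries  [with Traffic=5, Queue=1, Retries=-3]  = -4.
Change = -2 − (-4) = 2.

2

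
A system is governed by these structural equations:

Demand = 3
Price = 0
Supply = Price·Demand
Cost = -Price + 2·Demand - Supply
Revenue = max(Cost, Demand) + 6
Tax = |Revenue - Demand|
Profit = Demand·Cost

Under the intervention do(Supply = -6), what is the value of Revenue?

18

do(Supply=-6) replaces the equation Supply = Price·Demand with the constant Supply = -6.
Cost = -Price + 2·Demand - Supply  [with Price=0, Demand=3, Supply=-6]  = 12
Revenue = max(Cost, Demand) + 6  [with Cost=12, Demand=3]  = 18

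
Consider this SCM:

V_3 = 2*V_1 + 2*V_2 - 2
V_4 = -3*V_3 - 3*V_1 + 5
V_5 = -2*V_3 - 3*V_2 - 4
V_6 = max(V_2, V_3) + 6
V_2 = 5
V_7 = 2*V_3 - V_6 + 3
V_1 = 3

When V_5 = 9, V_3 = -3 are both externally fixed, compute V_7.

The joint intervention fixes V_5 = 9, V_3 = -3, removing each variable's own equation.
V_6 = max(V_2, V_3) + 6  [with V_2=5, V_3=-3]  = 11
V_7 = 2*V_3 - V_6 + 3  [with V_3=-3, V_6=11]  = -14

-14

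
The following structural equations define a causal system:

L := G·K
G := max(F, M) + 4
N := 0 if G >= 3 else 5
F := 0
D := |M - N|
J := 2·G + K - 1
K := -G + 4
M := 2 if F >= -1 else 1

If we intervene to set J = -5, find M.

do(J=-5) replaces the equation J := 2·G + K - 1 with the constant J = -5.
M is not downstream of the intervention, so its value is determined by the original equations.
M = 2 if F >= -1 else 1  [with F=0]  = 2

2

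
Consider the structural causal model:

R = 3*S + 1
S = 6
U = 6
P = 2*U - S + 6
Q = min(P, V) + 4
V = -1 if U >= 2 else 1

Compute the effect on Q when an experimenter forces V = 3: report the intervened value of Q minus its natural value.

Under do(V=3), the mechanism V = -1 if U >= 2 else 1 is discarded; V is fixed at 3.
P = 2*U - S + 6  [with U=6, S=6]  = 12
Q = min(P, V) + 4  [with P=12, V=3]  = 7
Without intervention: P = 2*U - S + 6  [with U=6, S=6]  = 12; V = -1 if U >= 2 else 1  [with U=6]  = -1; Q = min(P, V) + 4  [with P=12, V=-1]  = 3.
Change = 7 − 3 = 4.

4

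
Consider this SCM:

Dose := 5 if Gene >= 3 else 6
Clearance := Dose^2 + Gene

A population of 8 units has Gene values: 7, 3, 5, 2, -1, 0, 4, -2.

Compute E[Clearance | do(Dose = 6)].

38.25

do(Dose=6) breaks Dose's dependence on Gene. With Dose=6 fixed, Clearance across the units is 43, 39, 41, 38, 35, 36, 40, 34, mean 38.25.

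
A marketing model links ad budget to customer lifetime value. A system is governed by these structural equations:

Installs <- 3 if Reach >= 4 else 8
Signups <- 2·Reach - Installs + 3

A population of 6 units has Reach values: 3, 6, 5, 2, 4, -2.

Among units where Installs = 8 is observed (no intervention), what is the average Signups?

-3

E[Signups|Installs=8] averages over only the 3 units with Installs=8 (Reach = 3, 2, -2): Signups = 1, -1, -9, mean -3.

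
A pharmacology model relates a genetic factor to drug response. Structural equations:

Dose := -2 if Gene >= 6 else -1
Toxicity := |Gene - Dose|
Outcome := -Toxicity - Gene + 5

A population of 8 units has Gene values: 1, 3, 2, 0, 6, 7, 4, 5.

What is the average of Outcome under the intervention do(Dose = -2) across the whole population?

The intervention sets Dose=-2 in all 8 units regardless of Gene. Recomputing Outcome per unit gives 1, -3, -1, 3, -9, -11, -5, -7; average -4.

-4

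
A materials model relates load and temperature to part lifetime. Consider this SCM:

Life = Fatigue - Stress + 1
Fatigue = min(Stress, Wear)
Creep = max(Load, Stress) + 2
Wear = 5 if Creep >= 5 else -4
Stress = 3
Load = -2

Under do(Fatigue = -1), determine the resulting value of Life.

The intervention breaks the incoming arrows to Fatigue: Fatigue = min(Stress, Wear) no longer applies, and Fatigue = -1.
Life = Fatigue - Stress + 1  [with Fatigue=-1, Stress=3]  = -3

-3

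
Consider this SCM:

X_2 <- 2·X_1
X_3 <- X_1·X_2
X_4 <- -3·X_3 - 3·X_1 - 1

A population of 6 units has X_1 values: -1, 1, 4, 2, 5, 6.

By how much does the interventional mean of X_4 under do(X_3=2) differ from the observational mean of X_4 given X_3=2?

-8.5

Under do(X_3=2), X_3's equation is replaced by X_3=2 for every unit. Per-unit X_4: -4, -10, -19, -13, -22, -25. Mean = -15.5.
E[X_4|X_3=2] averages over only the 2 units with X_3=2 (X_1 = -1, 1): X_4 = -4, -10, mean -7.
Difference = -15.5 − (-7) = -8.5.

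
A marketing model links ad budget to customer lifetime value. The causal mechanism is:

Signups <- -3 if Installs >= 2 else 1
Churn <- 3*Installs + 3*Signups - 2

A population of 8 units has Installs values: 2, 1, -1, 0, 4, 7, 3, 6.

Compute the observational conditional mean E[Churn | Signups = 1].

1

Conditioning on Signups=1 selects the 3 unit(s) with Installs ∈ {1, -1, 0}. Their Churn values: 4, -2, 1. Mean = 1.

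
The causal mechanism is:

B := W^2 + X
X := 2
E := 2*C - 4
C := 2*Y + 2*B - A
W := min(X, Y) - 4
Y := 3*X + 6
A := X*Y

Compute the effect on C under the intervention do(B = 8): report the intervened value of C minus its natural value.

4

The intervention breaks the incoming arrows to B: B := W^2 + X no longer applies, and B = 8.
Y = 3*X + 6  [with X=2]  = 12
A = X*Y  [with X=2, Y=12]  = 24
C = 2*Y + 2*B - A  [with Y=12, B=8, A=24]  = 16
Without intervention: Y = 3*X + 6  [with X=2]  = 12; W = min(X, Y) - 4  [with X=2, Y=12]  = -2; A = X*Y  [with X=2, Y=12]  = 24; B = W^2 + X  [with W=-2, X=2]  = 6; C = 2*Y + 2*B - A  [with Y=12, B=6, A=24]  = 12.
Change = 16 − 12 = 4.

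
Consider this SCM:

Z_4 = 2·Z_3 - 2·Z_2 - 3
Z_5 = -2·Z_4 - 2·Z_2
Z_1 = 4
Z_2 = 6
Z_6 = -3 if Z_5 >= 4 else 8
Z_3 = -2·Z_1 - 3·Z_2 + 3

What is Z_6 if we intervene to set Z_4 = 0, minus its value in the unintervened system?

11

Under do(Z_4=0), the mechanism Z_4 = 2·Z_3 - 2·Z_2 - 3 is discarded; Z_4 is fixed at 0.
Z_5 = -2·Z_4 - 2·Z_2  [with Z_4=0, Z_2=6]  = -12
Z_6 = -3 if Z_5 >= 4 else 8  [with Z_5=-12]  = 8
Without intervention: Z_3 = -2·Z_1 - 3·Z_2 + 3  [with Z_1=4, Z_2=6]  = -23; Z_4 = 2·Z_3 - 2·Z_2 - 3  [with Z_3=-23, Z_2=6]  = -61; Z_5 = -2·Z_4 - 2·Z_2  [with Z_4=-61, Z_2=6]  = 110; Z_6 = -3 if Z_5 >= 4 else 8  [with Z_5=110]  = -3.
Change = 8 − (-3) = 11.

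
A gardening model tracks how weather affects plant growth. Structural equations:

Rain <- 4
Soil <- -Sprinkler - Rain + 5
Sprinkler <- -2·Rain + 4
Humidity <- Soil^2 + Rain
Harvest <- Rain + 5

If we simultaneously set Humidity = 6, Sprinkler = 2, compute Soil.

-1

Setting Humidity = 6, Sprinkler = 2 by intervention discards those variables' equations.
Soil = -Sprinkler - Rain + 5  [with Sprinkler=2, Rain=4]  = -1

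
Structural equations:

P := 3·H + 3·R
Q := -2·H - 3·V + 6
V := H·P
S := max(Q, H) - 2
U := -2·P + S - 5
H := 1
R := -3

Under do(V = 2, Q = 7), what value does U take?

12

Under do(V = 2, Q = 7), each intervened variable's structural equation is replaced by its fixed value.
P = 3·H + 3·R  [with H=1, R=-3]  = -6
S = max(Q, H) - 2  [with Q=7, H=1]  = 5
U = -2·P + S - 5  [with P=-6, S=5]  = 12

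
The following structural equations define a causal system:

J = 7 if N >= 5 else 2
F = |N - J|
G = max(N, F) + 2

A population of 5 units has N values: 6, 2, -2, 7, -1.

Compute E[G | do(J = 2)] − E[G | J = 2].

Every unit gets J=2 under the intervention. G values become 8, 4, 6, 9, 5; E[G|do(J=2)] = 6.4.
E[G|J=2] averages over only the 3 units with J=2 (N = 2, -2, -1): G = 4, 6, 5, mean 5.
Difference = 6.4 − 5 = 1.4.

1.4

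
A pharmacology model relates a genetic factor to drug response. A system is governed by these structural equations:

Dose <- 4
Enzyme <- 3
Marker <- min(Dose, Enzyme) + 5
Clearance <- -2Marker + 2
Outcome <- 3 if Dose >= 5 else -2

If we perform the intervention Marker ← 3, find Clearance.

-4

The intervention breaks the incoming arrows to Marker: Marker <- min(Dose, Enzyme) + 5 no longer applies, and Marker = 3.
Clearance = -2Marker + 2  [with Marker=3]  = -4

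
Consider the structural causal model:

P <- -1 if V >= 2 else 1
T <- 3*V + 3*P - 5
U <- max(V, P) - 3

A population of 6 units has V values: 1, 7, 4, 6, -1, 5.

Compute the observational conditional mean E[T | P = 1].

-2

Conditioning on P=1 selects the 2 unit(s) with V ∈ {1, -1}. Their T values: 1, -5. Mean = -2.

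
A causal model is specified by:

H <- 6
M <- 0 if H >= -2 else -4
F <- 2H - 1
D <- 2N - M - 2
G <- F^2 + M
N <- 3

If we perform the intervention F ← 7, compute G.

49

do(F=7) replaces the equation F <- 2H - 1 with the constant F = 7.
M = 0 if H >= -2 else -4  [with H=6]  = 0
G = F^2 + M  [with F=7, M=0]  = 49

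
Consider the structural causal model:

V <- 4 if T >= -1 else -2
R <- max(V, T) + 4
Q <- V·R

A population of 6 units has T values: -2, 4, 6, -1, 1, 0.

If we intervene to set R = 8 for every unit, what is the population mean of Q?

Every unit gets R=8 under the intervention. Q values become -16, 32, 32, 32, 32, 32; E[Q|do(R=8)] = 24.

24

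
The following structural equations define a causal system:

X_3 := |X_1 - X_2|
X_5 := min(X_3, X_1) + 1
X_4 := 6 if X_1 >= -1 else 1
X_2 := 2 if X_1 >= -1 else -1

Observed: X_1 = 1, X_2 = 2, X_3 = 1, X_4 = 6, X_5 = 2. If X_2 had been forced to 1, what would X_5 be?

1

do(X_2=1) replaces the equation X_2 := 2 if X_1 >= -1 else -1 with the constant X_2 = 1.
X_3 = |X_1 - X_2|  [with X_1=1, X_2=1]  = 0
X_5 = min(X_3, X_1) + 1  [with X_3=0, X_1=1]  = 1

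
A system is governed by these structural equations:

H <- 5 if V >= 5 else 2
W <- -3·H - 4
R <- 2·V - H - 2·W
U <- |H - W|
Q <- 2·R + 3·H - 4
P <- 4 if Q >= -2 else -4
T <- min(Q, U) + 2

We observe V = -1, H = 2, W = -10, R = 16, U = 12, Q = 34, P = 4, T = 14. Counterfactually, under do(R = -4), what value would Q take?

Under do(R=-4), the mechanism R <- 2·V - H - 2·W is discarded; R is fixed at -4.
H = 5 if V >= 5 else 2  [with V=-1]  = 2
Q = 2·R + 3·H - 4  [with R=-4, H=2]  = -6

-6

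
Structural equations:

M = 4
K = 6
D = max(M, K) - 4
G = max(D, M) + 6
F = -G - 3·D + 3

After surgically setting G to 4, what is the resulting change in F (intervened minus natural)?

6

Intervening sets G = 4 and removes its equation (G = max(D, M) + 6).
D = max(M, K) - 4  [with M=4, K=6]  = 2
F = -G - 3·D + 3  [with G=4, D=2]  = -7
Without intervention: D = max(M, K) - 4  [with M=4, K=6]  = 2; G = max(D, M) + 6  [with D=2, M=4]  = 10; F = -G - 3·D + 3  [with G=10, D=2]  = -13.
Change = -7 − (-13) = 6.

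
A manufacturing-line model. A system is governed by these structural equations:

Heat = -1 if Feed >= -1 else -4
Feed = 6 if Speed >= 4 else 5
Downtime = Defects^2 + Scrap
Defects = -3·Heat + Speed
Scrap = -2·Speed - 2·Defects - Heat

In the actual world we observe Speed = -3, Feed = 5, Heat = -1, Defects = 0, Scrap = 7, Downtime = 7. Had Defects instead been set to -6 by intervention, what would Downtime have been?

Under do(Defects=-6), the mechanism Defects = -3·Heat + Speed is discarded; Defects is fixed at -6.
Feed = 6 if Speed >= 4 else 5  [with Speed=-3]  = 5
Heat = -1 if Feed >= -1 else -4  [with Feed=5]  = -1
Scrap = -2·Speed - 2·Defects - Heat  [with Speed=-3, Defects=-6, Heat=-1]  = 19
Downtime = Defects^2 + Scrap  [with Defects=-6, Scrap=19]  = 55

55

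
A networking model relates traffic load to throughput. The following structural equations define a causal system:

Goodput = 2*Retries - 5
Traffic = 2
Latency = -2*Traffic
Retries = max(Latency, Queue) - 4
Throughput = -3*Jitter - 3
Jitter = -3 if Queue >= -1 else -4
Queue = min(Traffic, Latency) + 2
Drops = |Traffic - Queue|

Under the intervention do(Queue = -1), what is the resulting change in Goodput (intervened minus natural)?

The intervention breaks the incoming arrows to Queue: Queue = min(Traffic, Latency) + 2 no longer applies, and Queue = -1.
Latency = -2*Traffic  [with Traffic=2]  = -4
Retries = max(Latency, Queue) - 4  [with Latency=-4, Queue=-1]  = -5
Goodput = 2*Retries - 5  [with Retries=-5]  = -15
Without intervention: Latency = -2*Traffic  [with Traffic=2]  = -4; Queue = min(Traffic, Latency) + 2  [with Traffic=2, Latency=-4]  = -2; Retries = max(Latency, Queue) - 4  [with Latency=-4, Queue=-2]  = -6; Goodput = 2*Retries - 5  [with Retries=-6]  = -17.
Change = -15 − (-17) = 2.

2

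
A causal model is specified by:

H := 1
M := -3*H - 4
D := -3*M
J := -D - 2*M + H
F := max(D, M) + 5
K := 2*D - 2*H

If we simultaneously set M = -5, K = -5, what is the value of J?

The joint intervention fixes M = -5, K = -5, removing each variable's own equation.
D = -3*M  [with M=-5]  = 15
J = -D - 2*M + H  [with D=15, M=-5, H=1]  = -4

-4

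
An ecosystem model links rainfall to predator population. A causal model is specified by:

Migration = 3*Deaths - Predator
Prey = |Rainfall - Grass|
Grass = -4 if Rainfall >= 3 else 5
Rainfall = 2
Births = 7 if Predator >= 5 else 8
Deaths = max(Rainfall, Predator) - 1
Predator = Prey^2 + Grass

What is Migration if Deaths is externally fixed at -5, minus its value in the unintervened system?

-54

Intervening sets Deaths = -5 and removes its equation (Deaths = max(Rainfall, Predator) - 1).
Grass = -4 if Rainfall >= 3 else 5  [with Rainfall=2]  = 5
Prey = |Rainfall - Grass|  [with Rainfall=2, Grass=5]  = 3
Predator = Prey^2 + Grass  [with Prey=3, Grass=5]  = 14
Migration = 3*Deaths - Predator  [with Deaths=-5, Predator=14]  = -29
Without intervention: Grass = -4 if Rainfall >= 3 else 5  [with Rainfall=2]  = 5; Prey = |Rainfall - Grass|  [with Rainfall=2, Grass=5]  = 3; Predator = Prey^2 + Grass  [with Prey=3, Grass=5]  = 14; Deaths = max(Rainfall, Predator) - 1  [with Rainfall=2, Predator=14]  = 13; Migration = 3*Deaths - Predator  [with Deaths=13, Predator=14]  = 25.
Change = -29 − 25 = -54.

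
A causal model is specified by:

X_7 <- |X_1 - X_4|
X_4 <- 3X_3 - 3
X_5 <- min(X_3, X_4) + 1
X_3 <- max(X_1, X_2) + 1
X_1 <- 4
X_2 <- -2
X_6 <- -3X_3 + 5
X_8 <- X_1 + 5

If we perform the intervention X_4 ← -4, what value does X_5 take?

Intervening sets X_4 = -4 and removes its equation (X_4 <- 3X_3 - 3).
X_3 = max(X_1, X_2) + 1  [with X_1=4, X_2=-2]  = 5
X_5 = min(X_3, X_4) + 1  [with X_3=5, X_4=-4]  = -3

-3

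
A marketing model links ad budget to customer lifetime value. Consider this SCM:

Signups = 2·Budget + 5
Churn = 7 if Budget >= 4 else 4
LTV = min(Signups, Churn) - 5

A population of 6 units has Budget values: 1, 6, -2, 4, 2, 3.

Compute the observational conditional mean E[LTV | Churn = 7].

E[LTV|Churn=7] averages over only the 2 units with Churn=7 (Budget = 6, 4): LTV = 2, 2, mean 2.

2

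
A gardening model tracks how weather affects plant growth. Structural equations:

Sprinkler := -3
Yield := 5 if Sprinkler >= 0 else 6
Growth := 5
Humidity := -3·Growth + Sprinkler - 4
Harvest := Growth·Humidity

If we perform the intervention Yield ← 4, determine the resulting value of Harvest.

-110

Intervening sets Yield = 4 and removes its equation (Yield := 5 if Sprinkler >= 0 else 6).
No directed path runs from Yield to Harvest, so Harvest keeps its natural value.
Humidity = -3·Growth + Sprinkler - 4  [with Growth=5, Sprinkler=-3]  = -22
Harvest = Growth·Humidity  [with Growth=5, Humidity=-22]  = -110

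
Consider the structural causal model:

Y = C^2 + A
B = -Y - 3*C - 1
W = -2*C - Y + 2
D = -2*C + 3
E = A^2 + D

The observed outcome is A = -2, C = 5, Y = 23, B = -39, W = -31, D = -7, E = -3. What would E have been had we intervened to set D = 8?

Intervening sets D = 8 and removes its equation (D = -2*C + 3).
E = A^2 + D  [with A=-2, D=8]  = 12

12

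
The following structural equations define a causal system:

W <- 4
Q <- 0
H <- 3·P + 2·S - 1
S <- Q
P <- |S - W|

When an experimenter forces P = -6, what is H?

-19

Intervening sets P = -6 and removes its equation (P <- |S - W|).
S = Q  [with Q=0]  = 0
H = 3·P + 2·S - 1  [with P=-6, S=0]  = -19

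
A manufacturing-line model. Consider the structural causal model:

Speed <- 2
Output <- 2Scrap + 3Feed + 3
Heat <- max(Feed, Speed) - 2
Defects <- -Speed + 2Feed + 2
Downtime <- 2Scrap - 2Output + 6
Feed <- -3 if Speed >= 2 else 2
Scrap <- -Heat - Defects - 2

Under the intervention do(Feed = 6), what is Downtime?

Under do(Feed=6), the mechanism Feed <- -3 if Speed >= 2 else 2 is discarded; Feed is fixed at 6.
Heat = max(Feed, Speed) - 2  [with Feed=6, Speed=2]  = 4
Defects = -Speed + 2Feed + 2  [with Speed=2, Feed=6]  = 12
Scrap = -Heat - Defects - 2  [with Heat=4, Defects=12]  = -18
Output = 2Scrap + 3Feed + 3  [with Scrap=-18, Feed=6]  = -15
Downtime = 2Scrap - 2Output + 6  [with Scrap=-18, Output=-15]  = 0

0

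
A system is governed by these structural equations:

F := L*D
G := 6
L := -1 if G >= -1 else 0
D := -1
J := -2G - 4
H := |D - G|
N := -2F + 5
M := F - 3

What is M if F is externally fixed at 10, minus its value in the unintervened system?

9

Intervening sets F = 10 and removes its equation (F := L*D).
M = F - 3  [with F=10]  = 7
Without intervention: L = -1 if G >= -1 else 0  [with G=6]  = -1; F = L*D  [with L=-1, D=-1]  = 1; M = F - 3  [with F=1]  = -2.
Change = 7 − (-2) = 9.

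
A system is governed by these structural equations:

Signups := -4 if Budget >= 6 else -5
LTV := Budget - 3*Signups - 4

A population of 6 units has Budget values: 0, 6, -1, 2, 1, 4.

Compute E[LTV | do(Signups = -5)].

13

do(Signups=-5) breaks Signups's dependence on Budget. With Signups=-5 fixed, LTV across the units is 11, 17, 10, 13, 12, 15, mean 13.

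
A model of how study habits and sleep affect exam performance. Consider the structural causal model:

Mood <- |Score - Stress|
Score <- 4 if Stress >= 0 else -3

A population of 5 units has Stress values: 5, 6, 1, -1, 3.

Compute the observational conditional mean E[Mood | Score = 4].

1.75

Conditioning on Score=4 selects the 4 unit(s) with Stress ∈ {5, 6, 1, 3}. Their Mood values: 1, 2, 3, 1. Mean = 1.75.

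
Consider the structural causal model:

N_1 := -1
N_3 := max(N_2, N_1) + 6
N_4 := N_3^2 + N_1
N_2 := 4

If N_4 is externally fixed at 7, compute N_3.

10

Under do(N_4=7), the mechanism N_4 := N_3^2 + N_1 is discarded; N_4 is fixed at 7.
Since N_3 is not a descendant of the intervened variable, it is unaffected.
N_3 = max(N_2, N_1) + 6  [with N_2=4, N_1=-1]  = 10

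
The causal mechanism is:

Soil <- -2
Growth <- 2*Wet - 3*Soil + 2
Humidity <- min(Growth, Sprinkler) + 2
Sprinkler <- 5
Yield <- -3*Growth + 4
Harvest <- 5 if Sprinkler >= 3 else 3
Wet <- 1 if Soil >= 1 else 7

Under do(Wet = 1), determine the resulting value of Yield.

-26

The intervention breaks the incoming arrows to Wet: Wet <- 1 if Soil >= 1 else 7 no longer applies, and Wet = 1.
Growth = 2*Wet - 3*Soil + 2  [with Wet=1, Soil=-2]  = 10
Yield = -3*Growth + 4  [with Growth=10]  = -26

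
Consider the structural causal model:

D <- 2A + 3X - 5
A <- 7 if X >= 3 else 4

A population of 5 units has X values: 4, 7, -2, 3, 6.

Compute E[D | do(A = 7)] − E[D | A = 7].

do(A=7) breaks A's dependence on X. With A=7 fixed, D across the units is 21, 30, 3, 18, 27, mean 19.8.
E[D|A=7] averages over only the 4 units with A=7 (X = 4, 7, 3, 6): D = 21, 30, 18, 27, mean 24.
Difference = 19.8 − 24 = -4.2.

-4.2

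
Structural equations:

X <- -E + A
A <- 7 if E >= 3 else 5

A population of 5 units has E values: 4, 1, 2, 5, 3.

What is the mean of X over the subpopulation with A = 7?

Conditioning on A=7 selects the 3 unit(s) with E ∈ {4, 5, 3}. Their X values: 3, 2, 4. Mean = 3.

3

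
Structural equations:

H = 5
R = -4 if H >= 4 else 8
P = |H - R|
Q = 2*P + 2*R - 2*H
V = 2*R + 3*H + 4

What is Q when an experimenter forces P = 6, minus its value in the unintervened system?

The intervention breaks the incoming arrows to P: P = |H - R| no longer applies, and P = 6.
R = -4 if H >= 4 else 8  [with H=5]  = -4
Q = 2*P + 2*R - 2*H  [with P=6, R=-4, H=5]  = -6
Without intervention: R = -4 if H >= 4 else 8  [with H=5]  = -4; P = |H - R|  [with H=5, R=-4]  = 9; Q = 2*P + 2*R - 2*H  [with P=9, R=-4, H=5]  = 0.
Change = -6 − 0 = -6.

-6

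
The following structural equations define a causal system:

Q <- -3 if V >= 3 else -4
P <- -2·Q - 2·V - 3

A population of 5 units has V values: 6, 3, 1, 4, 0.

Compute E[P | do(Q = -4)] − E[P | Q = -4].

do(Q=-4) breaks Q's dependence on V. With Q=-4 fixed, P across the units is -7, -1, 3, -3, 5, mean -0.6.
Conditioning on Q=-4 selects the 2 unit(s) with V ∈ {1, 0}. Their P values: 3, 5. Mean = 4.
Difference = -0.6 − 4 = -4.6.

-4.6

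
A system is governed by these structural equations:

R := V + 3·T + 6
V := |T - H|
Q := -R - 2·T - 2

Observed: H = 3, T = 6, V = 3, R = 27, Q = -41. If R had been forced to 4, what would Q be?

Intervening sets R = 4 and removes its equation (R := V + 3·T + 6).
Q = -R - 2·T - 2  [with R=4, T=6]  = -18

-18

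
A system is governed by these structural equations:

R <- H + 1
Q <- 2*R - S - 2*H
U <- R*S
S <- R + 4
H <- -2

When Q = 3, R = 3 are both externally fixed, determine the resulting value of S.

Setting Q = 3, R = 3 by intervention discards those variables' equations.
S = R + 4  [with R=3]  = 7

7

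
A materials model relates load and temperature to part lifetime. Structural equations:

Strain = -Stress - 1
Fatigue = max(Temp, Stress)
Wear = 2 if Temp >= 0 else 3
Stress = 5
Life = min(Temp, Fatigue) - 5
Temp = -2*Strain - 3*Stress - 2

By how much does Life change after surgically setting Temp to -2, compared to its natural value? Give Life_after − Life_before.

3

The intervention breaks the incoming arrows to Temp: Temp = -2*Strain - 3*Stress - 2 no longer applies, and Temp = -2.
Fatigue = max(Temp, Stress)  [with Temp=-2, Stress=5]  = 5
Life = min(Temp, Fatigue) - 5  [with Temp=-2, Fatigue=5]  = -7
Without intervention: Strain = -Stress - 1  [with Stress=5]  = -6; Temp = -2*Strain - 3*Stress - 2  [with Strain=-6, Stress=5]  = -5; Fatigue = max(Temp, Stress)  [with Temp=-5, Stress=5]  = 5; Life = min(Temp, Fatigue) - 5  [with Temp=-5, Fatigue=5]  = -10.
Change = -7 − (-10) = 3.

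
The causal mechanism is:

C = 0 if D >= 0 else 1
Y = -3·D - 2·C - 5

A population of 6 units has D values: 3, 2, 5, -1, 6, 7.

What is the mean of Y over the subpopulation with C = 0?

Observing C=0 restricts to units where C's equation naturally yields 0: D ∈ {3, 2, 5, 6, 7}. In that subpopulation Y = -14, -11, -20, -23, -26, mean -18.8.

-18.8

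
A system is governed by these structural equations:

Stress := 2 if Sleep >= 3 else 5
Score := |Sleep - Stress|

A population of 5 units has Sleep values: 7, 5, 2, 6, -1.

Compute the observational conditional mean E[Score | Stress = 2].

Conditioning on Stress=2 selects the 3 unit(s) with Sleep ∈ {7, 5, 6}. Their Score values: 5, 3, 4. Mean = 4.

4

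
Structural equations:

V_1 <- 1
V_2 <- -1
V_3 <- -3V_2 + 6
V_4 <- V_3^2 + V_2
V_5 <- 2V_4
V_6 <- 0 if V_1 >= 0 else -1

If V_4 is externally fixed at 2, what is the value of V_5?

Intervening sets V_4 = 2 and removes its equation (V_4 <- V_3^2 + V_2).
V_5 = 2V_4  [with V_4=2]  = 4

4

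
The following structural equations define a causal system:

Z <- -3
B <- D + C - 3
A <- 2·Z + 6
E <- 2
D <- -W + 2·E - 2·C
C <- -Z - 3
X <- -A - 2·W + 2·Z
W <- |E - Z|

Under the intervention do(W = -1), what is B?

The intervention breaks the incoming arrows to W: W <- |E - Z| no longer applies, and W = -1.
C = -Z - 3  [with Z=-3]  = 0
D = -W + 2·E - 2·C  [with W=-1, E=2, C=0]  = 5
B = D + C - 3  [with D=5, C=0]  = 2

2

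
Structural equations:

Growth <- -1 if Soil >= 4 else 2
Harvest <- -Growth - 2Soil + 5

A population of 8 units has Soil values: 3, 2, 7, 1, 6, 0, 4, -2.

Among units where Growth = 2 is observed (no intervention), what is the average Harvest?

Conditioning on Growth=2 selects the 5 unit(s) with Soil ∈ {3, 2, 1, 0, -2}. Their Harvest values: -3, -1, 1, 3, 7. Mean = 1.4.

1.4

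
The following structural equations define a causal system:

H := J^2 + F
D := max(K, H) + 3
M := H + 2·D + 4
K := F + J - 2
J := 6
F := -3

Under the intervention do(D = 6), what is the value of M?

The intervention breaks the incoming arrows to D: D := max(K, H) + 3 no longer applies, and D = 6.
H = J^2 + F  [with J=6, F=-3]  = 33
M = H + 2·D + 4  [with H=33, D=6]  = 49

49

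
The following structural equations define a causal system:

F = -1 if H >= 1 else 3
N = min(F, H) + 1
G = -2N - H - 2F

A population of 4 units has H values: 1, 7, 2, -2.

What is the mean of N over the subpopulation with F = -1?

0

E[N|F=-1] averages over only the 3 units with F=-1 (H = 1, 7, 2): N = 0, 0, 0, mean 0.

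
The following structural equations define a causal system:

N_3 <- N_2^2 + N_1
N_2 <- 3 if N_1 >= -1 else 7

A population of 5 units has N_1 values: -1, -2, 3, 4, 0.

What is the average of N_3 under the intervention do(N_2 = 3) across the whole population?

Every unit gets N_2=3 under the intervention. N_3 values become 8, 7, 12, 13, 9; E[N_3|do(N_2=3)] = 9.8.

9.8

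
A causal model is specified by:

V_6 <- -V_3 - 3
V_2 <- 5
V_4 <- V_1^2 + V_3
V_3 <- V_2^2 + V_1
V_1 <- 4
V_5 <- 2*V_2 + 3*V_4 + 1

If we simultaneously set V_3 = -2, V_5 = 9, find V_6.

Setting V_3 = -2, V_5 = 9 by intervention discards those variables' equations.
V_6 = -V_3 - 3  [with V_3=-2]  = -1

-1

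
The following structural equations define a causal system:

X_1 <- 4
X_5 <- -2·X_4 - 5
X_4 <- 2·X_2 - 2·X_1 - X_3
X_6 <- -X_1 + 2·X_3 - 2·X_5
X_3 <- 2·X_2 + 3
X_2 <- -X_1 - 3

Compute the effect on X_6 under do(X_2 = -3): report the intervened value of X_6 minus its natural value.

16

Under do(X_2=-3), the mechanism X_2 <- -X_1 - 3 is discarded; X_2 is fixed at -3.
X_3 = 2·X_2 + 3  [with X_2=-3]  = -3
X_4 = 2·X_2 - 2·X_1 - X_3  [with X_2=-3, X_1=4, X_3=-3]  = -11
X_5 = -2·X_4 - 5  [with X_4=-11]  = 17
X_6 = -X_1 + 2·X_3 - 2·X_5  [with X_1=4, X_3=-3, X_5=17]  = -44
Without intervention: X_2 = -X_1 - 3  [with X_1=4]  = -7; X_3 = 2·X_2 + 3  [with X_2=-7]  = -11; X_4 = 2·X_2 - 2·X_1 - X_3  [with X_2=-7, X_1=4, X_3=-11]  = -11; X_5 = -2·X_4 - 5  [with X_4=-11]  = 17; X_6 = -X_1 + 2·X_3 - 2·X_5  [with X_1=4, X_3=-11, X_5=17]  = -60.
Change = -44 − (-60) = 16.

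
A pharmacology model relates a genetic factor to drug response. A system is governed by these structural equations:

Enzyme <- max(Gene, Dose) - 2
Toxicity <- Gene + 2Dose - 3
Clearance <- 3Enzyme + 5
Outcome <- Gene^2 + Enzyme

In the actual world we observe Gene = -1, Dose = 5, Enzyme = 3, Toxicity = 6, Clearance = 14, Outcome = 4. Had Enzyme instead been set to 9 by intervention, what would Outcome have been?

The intervention breaks the incoming arrows to Enzyme: Enzyme <- max(Gene, Dose) - 2 no longer applies, and Enzyme = 9.
Outcome = Gene^2 + Enzyme  [with Gene=-1, Enzyme=9]  = 10

10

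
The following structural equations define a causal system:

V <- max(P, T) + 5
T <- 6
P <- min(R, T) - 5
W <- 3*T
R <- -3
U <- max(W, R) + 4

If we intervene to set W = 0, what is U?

Under do(W=0), the mechanism W <- 3*T is discarded; W is fixed at 0.
U = max(W, R) + 4  [with W=0, R=-3]  = 4

4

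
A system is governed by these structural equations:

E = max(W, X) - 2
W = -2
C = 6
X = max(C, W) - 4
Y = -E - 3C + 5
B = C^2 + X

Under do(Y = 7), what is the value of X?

2

do(Y=7) replaces the equation Y = -E - 3C + 5 with the constant Y = 7.
X is not downstream of the intervention, so its value is determined by the original equations.
X = max(C, W) - 4  [with C=6, W=-2]  = 2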